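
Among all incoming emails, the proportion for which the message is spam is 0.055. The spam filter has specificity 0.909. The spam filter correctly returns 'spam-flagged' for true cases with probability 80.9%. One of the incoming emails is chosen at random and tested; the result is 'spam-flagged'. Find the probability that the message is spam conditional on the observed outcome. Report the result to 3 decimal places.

Write H for 'the message is spam'. Prior odds H:¬H = 0.055/0.945 = 0.058201. For the 'spam-flagged' outcome, the likelihood ratio is 0.809/0.091 = 8.8901.
Posterior odds = 0.058201 × 8.8901 = 0.51741, so P(H|E) = 0.51741/(1+0.51741) = 0.341.

P(H | E) ≈ 0.341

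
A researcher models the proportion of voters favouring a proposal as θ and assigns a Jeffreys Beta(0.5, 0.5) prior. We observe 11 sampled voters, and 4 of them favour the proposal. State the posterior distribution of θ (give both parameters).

Posterior: Beta(4.5, 7.5)

The binomial likelihood is conjugate to the Beta prior: with 4 successes and 7 failures, the posterior is Beta(0.5+4, 0.5+7) = Beta(4.5, 7.5).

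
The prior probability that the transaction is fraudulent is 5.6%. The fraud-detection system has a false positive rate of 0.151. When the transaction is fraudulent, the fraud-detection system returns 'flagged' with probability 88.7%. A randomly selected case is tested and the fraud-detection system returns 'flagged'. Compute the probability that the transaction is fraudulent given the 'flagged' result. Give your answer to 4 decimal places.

Let H be the event that the transaction is fraudulent. P(H) = 0.056, so P(¬H) = 0.944. With E the 'flagged' result, P(E|H) = 0.887 and P(E|¬H) = 0.151.
P(E) = 0.887·0.056 + 0.151·0.944 = 0.049672 + 0.14254 = 0.19222.
By Bayes' theorem, P(H|E) = 0.049672 / 0.19222 = 0.2584.

P(H | E) ≈ 0.2584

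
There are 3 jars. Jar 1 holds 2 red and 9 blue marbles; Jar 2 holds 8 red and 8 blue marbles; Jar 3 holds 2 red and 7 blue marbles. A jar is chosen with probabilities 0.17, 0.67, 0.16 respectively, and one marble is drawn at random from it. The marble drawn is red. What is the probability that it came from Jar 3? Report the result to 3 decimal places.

Posterior probability ≈ 0.089

Tabulate prior·likelihood by source: [1] prior 0.17, lik 0.1818, product 0.03091; [2] prior 0.67, lik 0.5, product 0.3350; [3] prior 0.16, lik 0.2222, product 0.03556.
Normalizing constant = 0.40146; the posterior for Jar 3 is its product over the sum, 0.03556/0.40146 = 0.089.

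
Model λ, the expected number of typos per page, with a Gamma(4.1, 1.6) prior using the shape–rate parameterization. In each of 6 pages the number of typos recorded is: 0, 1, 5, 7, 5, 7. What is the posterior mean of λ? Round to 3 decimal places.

The Poisson likelihood adds the total count to the shape and the number of exposure periods to the rate. Here ∑xᵢ = 25 and n = 6, so shape 4.1→29.1 and rate 1.6→7.6.
Posterior mean = shape/rate = 29.1/7.6 = 3.829.

Posterior mean ≈ 3.829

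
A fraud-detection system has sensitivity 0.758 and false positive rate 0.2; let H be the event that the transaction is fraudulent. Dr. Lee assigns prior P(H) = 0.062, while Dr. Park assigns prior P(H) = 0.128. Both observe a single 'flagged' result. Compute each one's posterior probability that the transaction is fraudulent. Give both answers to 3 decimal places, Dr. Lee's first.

Dr. Lee: 0.200; Dr. Park: 0.357

The likelihood ratio for a 'flagged' result is 0.758/0.2 = 3.7900.
Dr. Lee: prior odds 0.062/0.938 = 0.066098; posterior odds 0.25051; posterior probability 0.200.
Dr. Park: prior odds 0.128/0.872 = 0.14679; posterior odds 0.55633; posterior probability 0.357.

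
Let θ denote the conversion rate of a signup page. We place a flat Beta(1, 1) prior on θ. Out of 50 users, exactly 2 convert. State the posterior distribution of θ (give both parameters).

Posterior: Beta(3, 49)

Observing 2 successes and 48 failures updates Beta(1, 1) by adding the success and failure counts to the two shape parameters: α = 1+2 = 3, β = 1+48 = 49.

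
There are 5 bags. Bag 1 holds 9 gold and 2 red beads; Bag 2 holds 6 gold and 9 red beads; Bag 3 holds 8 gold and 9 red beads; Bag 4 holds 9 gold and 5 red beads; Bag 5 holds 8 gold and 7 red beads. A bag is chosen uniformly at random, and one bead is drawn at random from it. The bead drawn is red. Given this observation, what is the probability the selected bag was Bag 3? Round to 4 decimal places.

Posterior probability ≈ 0.2480

P(red|Bag 1) = 0.1818; P(red|Bag 2) = 0.6; P(red|Bag 3) = 0.5294; P(red|Bag 4) = 0.3571; P(red|Bag 5) = 0.4667.
Prior × likelihood for each source: 0.2·0.1818=0.03636, 0.2·0.6=0.1200, 0.2·0.5294=0.1059, 0.2·0.3571=0.07143, 0.2·0.4667=0.09333. Summing gives P(red) = 0.42701.
P(Bag 3 | red) = 0.1059 / 0.42701 = 0.2480.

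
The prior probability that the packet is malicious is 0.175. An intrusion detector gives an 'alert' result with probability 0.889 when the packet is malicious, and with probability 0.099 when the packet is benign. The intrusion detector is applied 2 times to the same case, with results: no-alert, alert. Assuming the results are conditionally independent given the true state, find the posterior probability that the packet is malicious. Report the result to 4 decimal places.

Posterior P(H) ≈ 0.1901

With H the event that the packet is malicious, the joint likelihood of the observed sequence is P(data|H) = 0.111·0.889 = 0.098679 and P(data|¬H) = 0.901·0.099 = 0.089199.
Bayes: P(H|data) = 0.175·0.098679 / (0.175·0.098679 + 0.825·0.089199) = 0.017269/0.090858 = 0.1901.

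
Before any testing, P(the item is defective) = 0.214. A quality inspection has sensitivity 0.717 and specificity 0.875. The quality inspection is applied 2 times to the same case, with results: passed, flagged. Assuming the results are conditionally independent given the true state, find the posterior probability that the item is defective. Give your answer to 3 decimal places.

With H the event that the item is defective, the joint likelihood of the observed sequence is P(data|H) = 0.283·0.717 = 0.20291 and P(data|¬H) = 0.875·0.125 = 0.10938.
Bayes: P(H|data) = 0.214·0.20291 / (0.214·0.20291 + 0.786·0.10938) = 0.043423/0.12939 = 0.3356.

Posterior P(H) ≈ 0.336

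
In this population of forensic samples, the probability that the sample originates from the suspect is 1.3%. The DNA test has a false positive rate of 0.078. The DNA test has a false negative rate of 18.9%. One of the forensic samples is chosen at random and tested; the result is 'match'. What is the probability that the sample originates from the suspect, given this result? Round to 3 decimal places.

P(H | E) ≈ 0.120

Write H for 'the sample originates from the suspect'. Prior odds H:¬H = 0.013/0.987 = 0.013171. For the 'match' outcome, the likelihood ratio is 0.811/0.078 = 10.397.
Posterior odds = 0.013171 × 10.397 = 0.13695, so P(H|E) = 0.13695/(1+0.13695) = 0.120.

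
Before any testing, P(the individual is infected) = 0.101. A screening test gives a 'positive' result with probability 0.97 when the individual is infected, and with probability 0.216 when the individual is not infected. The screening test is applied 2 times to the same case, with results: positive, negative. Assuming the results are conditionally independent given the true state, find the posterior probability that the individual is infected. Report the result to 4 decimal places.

With H the event that the individual is infected, the joint likelihood of the observed sequence is P(data|H) = 0.97·0.03 = 0.029100 and P(data|¬H) = 0.216·0.784 = 0.16934.
Bayes: P(H|data) = 0.101·0.029100 / (0.101·0.029100 + 0.899·0.16934) = 0.0029391/0.15518 = 0.0189.

Posterior P(H) ≈ 0.0189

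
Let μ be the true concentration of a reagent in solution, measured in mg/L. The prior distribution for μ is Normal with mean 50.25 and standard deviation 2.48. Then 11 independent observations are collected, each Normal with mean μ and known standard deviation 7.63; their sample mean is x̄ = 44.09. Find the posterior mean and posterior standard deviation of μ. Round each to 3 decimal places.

Posterior mean ≈ 46.939; posterior SD ≈ 1.687

Prior precision 1/τ₀² = 1/2.48² = 0.162591; data precision n/σ² = 11/7.63² = 0.188949.
Posterior precision = 0.162591 + 0.188949 = 0.351540, giving posterior SD = 1/√0.351540 = 1.687.
Posterior mean = (0.162591·50.25 + 0.188949·44.09) / 0.351540 = 46.939.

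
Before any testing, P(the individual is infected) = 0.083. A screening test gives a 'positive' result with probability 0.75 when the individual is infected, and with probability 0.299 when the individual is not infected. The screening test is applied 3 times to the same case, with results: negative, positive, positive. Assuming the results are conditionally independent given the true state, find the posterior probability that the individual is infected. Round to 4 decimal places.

Let H be the event that the individual is infected; start with P(H) = 0.083. P('positive'|H) = 0.75, P('positive'|¬H) = 0.299.
Update on result 1 ('negative'): P(H) ← 0.25·0.0830 / (0.25·0.0830 + 0.701·0.9170) = 0.020750/0.66357 = 0.0313.
Update on result 2 ('positive'): P(H) ← 0.75·0.0313 / (0.75·0.0313 + 0.299·0.9687) = 0.023453/0.31310 = 0.0749.
Update on result 3 ('positive'): P(H) ← 0.75·0.0749 / (0.75·0.0749 + 0.299·0.9251) = 0.056178/0.33278 = 0.1688.

Posterior P(H) ≈ 0.1688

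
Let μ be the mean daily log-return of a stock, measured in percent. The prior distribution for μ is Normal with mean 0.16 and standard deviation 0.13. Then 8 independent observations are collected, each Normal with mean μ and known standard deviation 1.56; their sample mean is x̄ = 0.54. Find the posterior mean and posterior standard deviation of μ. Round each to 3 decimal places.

Prior precision 1/τ₀² = 1/0.13² = 59.1716; data precision n/σ² = 8/1.56² = 3.28731.
Posterior precision = 59.1716 + 3.28731 = 62.4589, giving posterior SD = 1/√62.4589 = 0.127.
Posterior mean = (59.1716·0.16 + 3.28731·0.54) / 62.4589 = 0.180.

Posterior mean ≈ 0.180; posterior SD ≈ 0.127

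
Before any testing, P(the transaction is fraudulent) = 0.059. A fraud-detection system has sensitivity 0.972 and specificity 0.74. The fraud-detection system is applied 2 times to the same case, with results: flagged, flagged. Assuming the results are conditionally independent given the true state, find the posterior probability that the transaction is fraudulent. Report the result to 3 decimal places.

Posterior P(H) ≈ 0.467

Let H be the event that the transaction is fraudulent; start with P(H) = 0.059. P('flagged'|H) = 0.972, P('flagged'|¬H) = 0.26.
Update on result 1 ('flagged'): P(H) ← 0.972·0.0590 / (0.972·0.0590 + 0.26·0.9410) = 0.057348/0.30201 = 0.1899.
Update on result 2 ('flagged'): P(H) ← 0.972·0.1899 / (0.972·0.1899 + 0.26·0.8101) = 0.18457/0.39520 = 0.4670.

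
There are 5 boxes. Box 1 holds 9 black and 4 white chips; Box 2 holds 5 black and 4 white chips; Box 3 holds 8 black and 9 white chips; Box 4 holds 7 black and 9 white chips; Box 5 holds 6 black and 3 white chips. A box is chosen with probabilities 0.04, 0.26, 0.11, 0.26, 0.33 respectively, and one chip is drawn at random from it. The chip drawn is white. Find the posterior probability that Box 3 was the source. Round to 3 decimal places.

P(white|Box 1) = 0.3077; P(white|Box 2) = 0.4444; P(white|Box 3) = 0.5294; P(white|Box 4) = 0.5625; P(white|Box 5) = 0.3333.
Prior × likelihood for each source: 0.04·0.3077=0.01231, 0.26·0.4444=0.1156, 0.11·0.5294=0.05824, 0.26·0.5625=0.1462, 0.33·0.3333=0.1100. Summing gives P(white) = 0.44235.
P(Box 3 | white) = 0.05824 / 0.44235 = 0.132.

Posterior probability ≈ 0.132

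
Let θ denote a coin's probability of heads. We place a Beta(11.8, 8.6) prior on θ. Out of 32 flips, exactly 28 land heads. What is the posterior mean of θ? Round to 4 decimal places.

Posterior mean ≈ 0.7595

The binomial likelihood is conjugate to the Beta prior: with 28 successes and 4 failures, the posterior is Beta(11.8+28, 8.6+4) = Beta(39.8, 12.6).
Posterior mean = α/(α+β) = 39.8/52.4 = 0.7595.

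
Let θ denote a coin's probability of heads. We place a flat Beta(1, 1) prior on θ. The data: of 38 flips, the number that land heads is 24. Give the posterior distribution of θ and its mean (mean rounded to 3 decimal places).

The binomial likelihood is conjugate to the Beta prior: with 24 successes and 14 failures, the posterior is Beta(1+24, 1+14) = Beta(25, 15).
E[θ | data] = 25/(25+15) = 0.625.

Posterior: Beta(25, 15); mean ≈ 0.625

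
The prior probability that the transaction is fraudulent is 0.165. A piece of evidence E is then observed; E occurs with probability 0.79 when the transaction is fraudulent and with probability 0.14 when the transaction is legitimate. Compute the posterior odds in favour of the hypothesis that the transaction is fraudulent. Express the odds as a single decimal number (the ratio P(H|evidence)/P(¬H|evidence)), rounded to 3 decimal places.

Prior odds = 0.165/(1−0.165) = 0.19760. In log-odds, ln(0.19760) = -1.6215.
Add log likelihood ratio: ln(5.6429) = 1.7304.
Posterior log-odds = 0.10890, so posterior odds = exp(0.10890) = 1.1151.

Posterior odds ≈ 1.115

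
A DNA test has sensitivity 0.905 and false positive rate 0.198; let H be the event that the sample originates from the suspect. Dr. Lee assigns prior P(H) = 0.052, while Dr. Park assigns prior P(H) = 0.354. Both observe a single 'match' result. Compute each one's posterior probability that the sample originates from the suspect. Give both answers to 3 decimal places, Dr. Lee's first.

The likelihood ratio for a 'match' result is 0.905/0.198 = 4.5707.
Dr. Lee: prior odds 0.052/0.948 = 0.054852; posterior odds 0.25071; posterior probability 0.200.
Dr. Park: prior odds 0.354/0.646 = 0.54799; posterior odds 2.5047; posterior probability 0.715.

Dr. Lee: 0.200; Dr. Park: 0.715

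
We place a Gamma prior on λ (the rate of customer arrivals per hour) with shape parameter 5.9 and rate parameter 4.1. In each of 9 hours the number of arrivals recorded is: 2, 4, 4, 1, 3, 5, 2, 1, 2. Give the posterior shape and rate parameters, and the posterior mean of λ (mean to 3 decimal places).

The Poisson likelihood adds the total count to the shape and the number of exposure periods to the rate. Here ∑xᵢ = 24 and n = 9, so shape 5.9→29.9 and rate 4.1→13.1.
Posterior mean = shape/rate = 29.9/13.1 = 2.282.

Posterior: Gamma(shape=29.9, rate=13.1); mean ≈ 2.282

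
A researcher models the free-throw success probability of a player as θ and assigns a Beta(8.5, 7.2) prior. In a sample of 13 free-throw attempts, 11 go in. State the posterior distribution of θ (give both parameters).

The binomial likelihood is conjugate to the Beta prior: with 11 successes and 2 failures, the posterior is Beta(8.5+11, 7.2+2) = Beta(19.5, 9.2).

Posterior: Beta(19.5, 9.2)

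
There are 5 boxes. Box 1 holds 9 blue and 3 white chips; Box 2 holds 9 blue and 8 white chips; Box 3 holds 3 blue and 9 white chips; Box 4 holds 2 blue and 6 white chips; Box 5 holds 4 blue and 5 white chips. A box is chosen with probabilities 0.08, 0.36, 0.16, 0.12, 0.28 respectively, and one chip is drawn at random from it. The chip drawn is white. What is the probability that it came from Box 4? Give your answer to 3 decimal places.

Tabulate prior·likelihood by source: [1] prior 0.08, lik 0.25, product 0.02000; [2] prior 0.36, lik 0.4706, product 0.1694; [3] prior 0.16, lik 0.75, product 0.1200; [4] prior 0.12, lik 0.75, product 0.09000; [5] prior 0.28, lik 0.5556, product 0.1556.
Normalizing constant = 0.55497; the posterior for Box 4 is its product over the sum, 0.09000/0.55497 = 0.162.

Posterior probability ≈ 0.162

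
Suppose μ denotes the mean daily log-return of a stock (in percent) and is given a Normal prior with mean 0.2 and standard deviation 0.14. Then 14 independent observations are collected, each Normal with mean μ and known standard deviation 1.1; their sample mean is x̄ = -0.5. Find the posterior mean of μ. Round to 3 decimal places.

Posterior mean ≈ 0.071

Prior precision 1/τ₀² = 1/0.14² = 51.0204; data precision n/σ² = 14/1.1² = 11.5702.
Posterior precision = 51.0204 + 11.5702 = 62.5907.
Posterior mean = (51.0204·0.2 + 11.5702·-0.5) / 62.5907 = 0.071.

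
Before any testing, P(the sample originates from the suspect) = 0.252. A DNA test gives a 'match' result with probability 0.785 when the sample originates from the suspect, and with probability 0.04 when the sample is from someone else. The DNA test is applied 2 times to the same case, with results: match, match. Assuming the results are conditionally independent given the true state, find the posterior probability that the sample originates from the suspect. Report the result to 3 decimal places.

Let H be the event that the sample originates from the suspect; start with P(H) = 0.252. P('match'|H) = 0.785, P('match'|¬H) = 0.04.
Update on result 1 ('match'): P(H) ← 0.785·0.2520 / (0.785·0.2520 + 0.04·0.7480) = 0.19782/0.22774 = 0.8686.
Update on result 2 ('match'): P(H) ← 0.785·0.8686 / (0.785·0.8686 + 0.04·0.1314) = 0.68187/0.68712 = 0.9924.

Posterior P(H) ≈ 0.992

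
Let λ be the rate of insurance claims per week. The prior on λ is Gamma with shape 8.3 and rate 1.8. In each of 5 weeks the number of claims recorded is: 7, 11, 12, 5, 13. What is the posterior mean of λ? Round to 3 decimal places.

Total count ∑xᵢ = 48 over n = 5 weeks.
Gamma is conjugate to the Poisson likelihood: posterior is Gamma(shape = 8.3+48 = 56.3, rate = 1.8+5 = 6.8).
E[λ | data] = 56.3/6.8 = 8.279.

Posterior mean ≈ 8.279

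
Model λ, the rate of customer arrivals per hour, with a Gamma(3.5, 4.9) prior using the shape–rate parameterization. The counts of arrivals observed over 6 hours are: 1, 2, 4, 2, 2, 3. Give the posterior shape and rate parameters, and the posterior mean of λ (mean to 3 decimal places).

The Poisson likelihood adds the total count to the shape and the number of exposure periods to the rate. Here ∑xᵢ = 14 and n = 6, so shape 3.5→17.5 and rate 4.9→10.9.
E[λ | data] = 17.5/10.9 = 1.606.

Posterior: Gamma(shape=17.5, rate=10.9); mean ≈ 1.606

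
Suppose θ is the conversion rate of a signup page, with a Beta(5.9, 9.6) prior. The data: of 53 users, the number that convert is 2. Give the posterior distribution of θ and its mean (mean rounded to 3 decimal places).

Posterior: Beta(7.9, 60.6); mean ≈ 0.115

The binomial likelihood is conjugate to the Beta prior: with 2 successes and 51 failures, the posterior is Beta(5.9+2, 9.6+51) = Beta(7.9, 60.6).
E[θ | data] = 7.9/(7.9+60.6) = 0.115.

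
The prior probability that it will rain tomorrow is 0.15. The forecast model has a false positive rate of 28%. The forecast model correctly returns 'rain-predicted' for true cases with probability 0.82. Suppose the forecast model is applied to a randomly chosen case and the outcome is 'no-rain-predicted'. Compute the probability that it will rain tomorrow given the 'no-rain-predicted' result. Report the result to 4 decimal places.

Write H for 'it will rain tomorrow'. Prior odds H:¬H = 0.15/0.85 = 0.17647. For the 'no-rain-predicted' outcome, the likelihood ratio is 0.18/0.72 = 0.25000.
Posterior odds = 0.17647 × 0.25000 = 0.044118, so P(H|E) = 0.044118/(1+0.044118) = 0.0423.

P(H | E) ≈ 0.0423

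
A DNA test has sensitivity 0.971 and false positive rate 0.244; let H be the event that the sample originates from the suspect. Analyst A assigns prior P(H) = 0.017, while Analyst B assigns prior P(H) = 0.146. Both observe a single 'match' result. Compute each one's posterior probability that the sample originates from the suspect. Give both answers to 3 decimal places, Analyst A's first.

The likelihood ratio for a 'match' result is 0.971/0.244 = 3.9795.
Analyst A: prior odds 0.017/0.983 = 0.017294; posterior odds 0.068822; posterior probability 0.064.
Analyst B: prior odds 0.146/0.854 = 0.17096; posterior odds 0.68034; posterior probability 0.405.

Analyst A: 0.064; Analyst B: 0.405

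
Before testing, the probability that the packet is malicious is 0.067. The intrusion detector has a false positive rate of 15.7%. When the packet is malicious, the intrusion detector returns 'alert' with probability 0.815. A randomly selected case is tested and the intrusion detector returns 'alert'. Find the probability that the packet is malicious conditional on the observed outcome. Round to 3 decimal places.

Write H for 'the packet is malicious'. Prior odds H:¬H = 0.067/0.933 = 0.071811. For the 'alert' outcome, the likelihood ratio is 0.815/0.157 = 5.1911.
Posterior odds = 0.071811 × 5.1911 = 0.37278, so P(H|E) = 0.37278/(1+0.37278) = 0.272.

P(H | E) ≈ 0.272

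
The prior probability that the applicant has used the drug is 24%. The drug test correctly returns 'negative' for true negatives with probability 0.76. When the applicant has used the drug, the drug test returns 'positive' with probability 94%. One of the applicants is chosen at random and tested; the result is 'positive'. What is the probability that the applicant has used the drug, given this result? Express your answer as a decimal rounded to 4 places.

P(H | E) ≈ 0.5529

Let H be the event that the applicant has used the drug. P(H) = 0.24, so P(¬H) = 0.76. With E the 'positive' result, P(E|H) = 0.94 and P(E|¬H) = 0.24.
P(E) = 0.94·0.24 + 0.24·0.76 = 0.22560 + 0.18240 = 0.40800.
By Bayes' theorem, P(H|E) = 0.22560 / 0.40800 = 0.5529.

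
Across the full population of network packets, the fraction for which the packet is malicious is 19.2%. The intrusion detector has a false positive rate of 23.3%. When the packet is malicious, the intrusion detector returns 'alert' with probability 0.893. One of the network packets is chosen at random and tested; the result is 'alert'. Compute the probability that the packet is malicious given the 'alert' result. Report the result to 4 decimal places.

P(H | E) ≈ 0.4766

Let H be the event that the packet is malicious. P(H) = 0.192, so P(¬H) = 0.808. With E the 'alert' result, P(E|H) = 0.893 and P(E|¬H) = 0.233.
P(E) = 0.893·0.192 + 0.233·0.808 = 0.17146 + 0.18826 = 0.35972.
By Bayes' theorem, P(H|E) = 0.17146 / 0.35972 = 0.4766.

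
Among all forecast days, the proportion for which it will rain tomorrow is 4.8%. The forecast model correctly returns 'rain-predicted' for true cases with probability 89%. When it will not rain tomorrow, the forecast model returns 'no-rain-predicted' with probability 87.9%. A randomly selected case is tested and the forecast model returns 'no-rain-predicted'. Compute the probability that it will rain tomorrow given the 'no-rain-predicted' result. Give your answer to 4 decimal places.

P(H | E) ≈ 0.0063

Write H for 'it will rain tomorrow'. Prior odds H:¬H = 0.048/0.952 = 0.050420. For the 'no-rain-predicted' outcome, the likelihood ratio is 0.11/0.879 = 0.12514.
Posterior odds = 0.050420 × 0.12514 = 0.0063097, so P(H|E) = 0.0063097/(1+0.0063097) = 0.0063.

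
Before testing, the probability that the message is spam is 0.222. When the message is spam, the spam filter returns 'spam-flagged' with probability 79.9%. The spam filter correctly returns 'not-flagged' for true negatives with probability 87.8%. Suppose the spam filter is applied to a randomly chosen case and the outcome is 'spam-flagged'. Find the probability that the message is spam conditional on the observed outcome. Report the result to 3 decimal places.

Let H be the event that the message is spam. P(H) = 0.222, so P(¬H) = 0.778. With E the 'spam-flagged' result, P(E|H) = 0.799 and P(E|¬H) = 0.122.
P(E) = 0.799·0.222 + 0.122·0.778 = 0.17738 + 0.094916 = 0.27229.
By Bayes' theorem, P(H|E) = 0.17738 / 0.27229 = 0.651.

P(H | E) ≈ 0.651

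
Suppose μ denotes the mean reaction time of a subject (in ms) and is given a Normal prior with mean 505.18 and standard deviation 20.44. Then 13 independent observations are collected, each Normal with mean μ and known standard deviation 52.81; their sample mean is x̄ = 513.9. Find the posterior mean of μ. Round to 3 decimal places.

Posterior mean ≈ 510.942

With known σ, the Normal prior is conjugate. Weight on the data is w = (n/σ²)/(n/σ² + 1/τ₀²) = 0.00466134/(0.00466134+0.00239353) = 0.66073.
Posterior mean = w·x̄ + (1−w)·μ₀ = 0.66073·513.9 + 0.33927·505.18 = 510.942.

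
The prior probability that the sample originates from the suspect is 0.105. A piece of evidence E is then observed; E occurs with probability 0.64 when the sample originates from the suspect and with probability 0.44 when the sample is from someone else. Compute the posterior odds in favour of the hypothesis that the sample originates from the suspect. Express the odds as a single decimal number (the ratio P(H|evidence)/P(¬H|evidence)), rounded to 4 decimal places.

Posterior odds ≈ 0.1706

Prior odds = 0.105/(1−0.105) = 0.11732. In log-odds, ln(0.11732) = -2.1429.
Add log likelihood ratio: ln(1.4545) = 0.37469.
Posterior log-odds = -1.7682, so posterior odds = exp(-1.7682) = 0.17064.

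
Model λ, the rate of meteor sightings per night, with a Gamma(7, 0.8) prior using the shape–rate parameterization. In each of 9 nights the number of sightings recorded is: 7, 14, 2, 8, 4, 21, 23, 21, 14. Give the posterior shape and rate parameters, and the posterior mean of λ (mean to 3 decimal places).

Posterior: Gamma(shape=121, rate=9.8); mean ≈ 12.347

Total count ∑xᵢ = 114 over n = 9 nights.
Gamma is conjugate to the Poisson likelihood: posterior is Gamma(shape = 7+114 = 121, rate = 0.8+9 = 9.8).
E[λ | data] = 121/9.8 = 12.347.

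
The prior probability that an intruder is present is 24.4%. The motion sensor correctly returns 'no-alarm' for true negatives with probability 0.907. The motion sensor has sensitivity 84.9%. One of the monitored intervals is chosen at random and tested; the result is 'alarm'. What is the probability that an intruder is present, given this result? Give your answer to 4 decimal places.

P(H | E) ≈ 0.7466

Let H be the event that an intruder is present. P(H) = 0.244, so P(¬H) = 0.756. With E the 'alarm' result, P(E|H) = 0.849 and P(E|¬H) = 0.093.
P(E) = 0.849·0.244 + 0.093·0.756 = 0.20716 + 0.070308 = 0.27746.
By Bayes' theorem, P(H|E) = 0.20716 / 0.27746 = 0.7466.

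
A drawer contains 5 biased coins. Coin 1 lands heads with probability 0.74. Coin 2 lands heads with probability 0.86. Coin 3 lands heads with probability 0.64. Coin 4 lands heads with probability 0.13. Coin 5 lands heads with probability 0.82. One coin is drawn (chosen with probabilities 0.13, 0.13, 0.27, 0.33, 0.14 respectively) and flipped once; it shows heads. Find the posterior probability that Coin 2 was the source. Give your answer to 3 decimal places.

Tabulate prior·likelihood by source: [1] prior 0.13, lik 0.74, product 0.09620; [2] prior 0.13, lik 0.86, product 0.1118; [3] prior 0.27, lik 0.64, product 0.1728; [4] prior 0.33, lik 0.13, product 0.04290; [5] prior 0.14, lik 0.82, product 0.1148.
Normalizing constant = 0.53850; the posterior for Coin 2 is its product over the sum, 0.1118/0.53850 = 0.208.

Posterior probability ≈ 0.208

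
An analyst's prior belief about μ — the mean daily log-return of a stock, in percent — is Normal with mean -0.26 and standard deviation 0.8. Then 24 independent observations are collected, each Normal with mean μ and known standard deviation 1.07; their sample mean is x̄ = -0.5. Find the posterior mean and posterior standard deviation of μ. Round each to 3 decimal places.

Posterior mean ≈ -0.483; posterior SD ≈ 0.211

With known σ, the Normal prior is conjugate. Weight on the data is w = (n/σ²)/(n/σ² + 1/τ₀²) = 20.9625/(20.9625+1.56250) = 0.93063.
Posterior mean = w·x̄ + (1−w)·μ₀ = 0.93063·-0.5 + 0.069367·-0.26 = -0.483. Posterior variance = 1/(20.9625+1.56250) = 0.0443951, so SD = 0.211.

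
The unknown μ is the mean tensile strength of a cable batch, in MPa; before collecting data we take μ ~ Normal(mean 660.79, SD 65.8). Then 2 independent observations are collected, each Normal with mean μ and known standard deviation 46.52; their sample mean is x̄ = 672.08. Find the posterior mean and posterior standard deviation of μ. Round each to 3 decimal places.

Posterior mean ≈ 669.823; posterior SD ≈ 29.423

Prior precision 1/τ₀² = 1/65.8² = 0.00023097; data precision n/σ² = 2/46.52² = 0.00092417.
Posterior precision = 0.00023097 + 0.00092417 = 0.00115513, giving posterior SD = 1/√0.00115513 = 29.423.
Posterior mean = (0.00023097·660.79 + 0.00092417·672.08) / 0.00115513 = 669.823.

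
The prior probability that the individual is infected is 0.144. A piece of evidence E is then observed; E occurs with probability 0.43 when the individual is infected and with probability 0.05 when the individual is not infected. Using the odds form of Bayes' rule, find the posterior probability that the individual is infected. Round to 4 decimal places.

Posterior probability ≈ 0.5913

Prior odds = 0.144/(1−0.144) = 0.16822.
Likelihood ratio for E = 0.43/0.05 = 8.6000.
Posterior odds = prior odds × LR = 1.4467.
Posterior probability = odds/(1+odds) = 1.4467/2.4467 = 0.5913.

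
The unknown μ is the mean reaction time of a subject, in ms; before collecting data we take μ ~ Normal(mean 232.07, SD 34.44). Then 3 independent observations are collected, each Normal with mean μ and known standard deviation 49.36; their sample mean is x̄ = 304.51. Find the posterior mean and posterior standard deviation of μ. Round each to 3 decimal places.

Posterior mean ≈ 275.069; posterior SD ≈ 21.956

With known σ, the Normal prior is conjugate. Weight on the data is w = (n/σ²)/(n/σ² + 1/τ₀²) = 0.00123132/(0.00123132+0.00084309) = 0.59358.
Posterior mean = w·x̄ + (1−w)·μ₀ = 0.59358·304.51 + 0.40642·232.07 = 275.069. Posterior variance = 1/(0.00123132+0.00084309) = 482.065, so SD = 21.956.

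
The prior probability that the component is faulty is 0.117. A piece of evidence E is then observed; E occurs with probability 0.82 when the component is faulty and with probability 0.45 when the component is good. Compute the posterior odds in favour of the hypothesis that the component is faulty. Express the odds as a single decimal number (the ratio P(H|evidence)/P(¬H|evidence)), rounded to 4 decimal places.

Posterior odds ≈ 0.2414

Prior odds = 0.117/(1−0.117) = 0.13250.
Likelihood ratio for E = 0.82/0.45 = 1.8222.
Posterior odds = prior odds × LR = 0.24145.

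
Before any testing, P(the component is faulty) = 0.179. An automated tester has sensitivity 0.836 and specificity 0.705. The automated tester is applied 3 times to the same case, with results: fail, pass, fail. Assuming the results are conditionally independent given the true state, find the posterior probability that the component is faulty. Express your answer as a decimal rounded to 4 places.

Let H be the event that the component is faulty; start with P(H) = 0.179. P('fail'|H) = 0.836, P('fail'|¬H) = 0.295.
Update on result 1 ('fail'): P(H) ← 0.836·0.1790 / (0.836·0.1790 + 0.295·0.8210) = 0.14964/0.39184 = 0.3819.
Update on result 2 ('pass'): P(H) ← 0.164·0.3819 / (0.164·0.3819 + 0.705·0.6181) = 0.062632/0.49839 = 0.1257.
Update on result 3 ('fail'): P(H) ← 0.836·0.1257 / (0.836·0.1257 + 0.295·0.8743) = 0.10506/0.36299 = 0.2894.

Posterior P(H) ≈ 0.2894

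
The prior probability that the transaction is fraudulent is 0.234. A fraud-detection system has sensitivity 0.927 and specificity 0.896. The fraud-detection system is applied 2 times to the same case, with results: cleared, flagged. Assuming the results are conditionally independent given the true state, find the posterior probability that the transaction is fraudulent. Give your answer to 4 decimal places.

With H the event that the transaction is fraudulent, the joint likelihood of the observed sequence is P(data|H) = 0.073·0.927 = 0.067671 and P(data|¬H) = 0.896·0.104 = 0.093184.
Bayes: P(H|data) = 0.234·0.067671 / (0.234·0.067671 + 0.766·0.093184) = 0.015835/0.087214 = 0.1816.

Posterior P(H) ≈ 0.1816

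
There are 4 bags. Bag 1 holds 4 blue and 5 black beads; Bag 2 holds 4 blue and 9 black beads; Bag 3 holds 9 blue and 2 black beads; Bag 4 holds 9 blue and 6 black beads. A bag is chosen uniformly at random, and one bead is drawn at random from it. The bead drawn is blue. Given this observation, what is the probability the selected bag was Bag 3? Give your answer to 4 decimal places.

Posterior probability ≈ 0.3770

Tabulate prior·likelihood by source: [1] prior 0.25, lik 0.4444, product 0.1111; [2] prior 0.25, lik 0.3077, product 0.07692; [3] prior 0.25, lik 0.8182, product 0.2045; [4] prior 0.25, lik 0.6, product 0.1500.
Normalizing constant = 0.54258; the posterior for Bag 3 is its product over the sum, 0.2045/0.54258 = 0.3770.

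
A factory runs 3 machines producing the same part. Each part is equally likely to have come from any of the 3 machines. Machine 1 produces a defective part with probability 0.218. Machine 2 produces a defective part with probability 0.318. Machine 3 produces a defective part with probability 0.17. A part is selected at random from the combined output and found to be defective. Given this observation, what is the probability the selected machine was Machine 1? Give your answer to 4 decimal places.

Tabulate prior·likelihood by source: [1] prior 0.333333, lik 0.218, product 0.07267; [2] prior 0.333333, lik 0.318, product 0.1060; [3] prior 0.333333, lik 0.17, product 0.05667.
Normalizing constant = 0.23533; the posterior for Machine 1 is its product over the sum, 0.07267/0.23533 = 0.3088.

Posterior probability ≈ 0.3088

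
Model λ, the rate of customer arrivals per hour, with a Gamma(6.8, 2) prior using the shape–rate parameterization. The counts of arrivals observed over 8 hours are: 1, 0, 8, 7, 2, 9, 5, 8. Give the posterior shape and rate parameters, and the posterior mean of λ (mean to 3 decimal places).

Posterior: Gamma(shape=46.8, rate=10); mean ≈ 4.680

Total count ∑xᵢ = 40 over n = 8 hours.
Gamma is conjugate to the Poisson likelihood: posterior is Gamma(shape = 6.8+40 = 46.8, rate = 2+8 = 10).
E[λ | data] = 46.8/10 = 4.680.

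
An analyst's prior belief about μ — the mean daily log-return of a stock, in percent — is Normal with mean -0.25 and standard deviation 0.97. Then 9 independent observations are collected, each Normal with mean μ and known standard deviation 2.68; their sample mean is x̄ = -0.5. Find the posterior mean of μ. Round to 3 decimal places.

Posterior mean ≈ -0.385

Prior precision 1/τ₀² = 1/0.97² = 1.06281; data precision n/σ² = 9/2.68² = 1.25306.
Posterior precision = 1.06281 + 1.25306 = 2.31588.
Posterior mean = (1.06281·-0.25 + 1.25306·-0.5) / 2.31588 = -0.385.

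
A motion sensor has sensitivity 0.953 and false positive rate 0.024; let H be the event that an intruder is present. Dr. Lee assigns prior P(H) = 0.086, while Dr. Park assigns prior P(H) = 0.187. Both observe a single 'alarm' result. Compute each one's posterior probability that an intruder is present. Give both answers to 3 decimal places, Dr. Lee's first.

The likelihood ratio for an 'alarm' result is 0.953/0.024 = 39.708.
Dr. Lee: prior odds 0.086/0.914 = 0.094092; posterior odds 3.7362; posterior probability 0.789.
Dr. Park: prior odds 0.187/0.813 = 0.23001; posterior odds 9.1334; posterior probability 0.901.

Dr. Lee: 0.789; Dr. Park: 0.901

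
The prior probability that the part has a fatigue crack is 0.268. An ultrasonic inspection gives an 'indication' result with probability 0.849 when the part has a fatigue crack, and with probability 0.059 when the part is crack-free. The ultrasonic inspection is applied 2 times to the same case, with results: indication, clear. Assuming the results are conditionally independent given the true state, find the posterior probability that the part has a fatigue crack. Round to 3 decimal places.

Posterior P(H) ≈ 0.458

With H the event that the part has a fatigue crack, the joint likelihood of the observed sequence is P(data|H) = 0.849·0.151 = 0.12820 and P(data|¬H) = 0.059·0.941 = 0.055519.
Bayes: P(H|data) = 0.268·0.12820 / (0.268·0.12820 + 0.732·0.055519) = 0.034357/0.074997 = 0.4581.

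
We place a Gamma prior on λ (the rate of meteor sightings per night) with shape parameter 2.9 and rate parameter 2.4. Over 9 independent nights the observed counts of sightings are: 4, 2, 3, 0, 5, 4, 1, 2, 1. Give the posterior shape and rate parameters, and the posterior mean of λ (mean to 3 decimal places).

Total count ∑xᵢ = 22 over n = 9 nights.
Gamma is conjugate to the Poisson likelihood: posterior is Gamma(shape = 2.9+22 = 24.9, rate = 2.4+9 = 11.4).
E[λ | data] = 24.9/11.4 = 2.184.

Posterior: Gamma(shape=24.9, rate=11.4); mean ≈ 2.184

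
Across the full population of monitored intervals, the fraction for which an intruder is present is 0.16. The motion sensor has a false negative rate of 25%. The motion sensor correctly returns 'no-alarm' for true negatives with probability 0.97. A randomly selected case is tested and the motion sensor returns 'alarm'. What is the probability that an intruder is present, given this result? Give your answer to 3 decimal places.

Write H for 'an intruder is present'. Prior odds H:¬H = 0.16/0.84 = 0.19048. For the 'alarm' outcome, the likelihood ratio is 0.75/0.03 = 25.000.
Posterior odds = 0.19048 × 25.000 = 4.7619, so P(H|E) = 4.7619/(1+4.7619) = 0.826.

P(H | E) ≈ 0.826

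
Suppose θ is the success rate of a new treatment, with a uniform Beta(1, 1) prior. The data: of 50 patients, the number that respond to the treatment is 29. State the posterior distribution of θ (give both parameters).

Posterior: Beta(30, 22)

The binomial likelihood is conjugate to the Beta prior: with 29 successes and 21 failures, the posterior is Beta(1+29, 1+21) = Beta(30, 22).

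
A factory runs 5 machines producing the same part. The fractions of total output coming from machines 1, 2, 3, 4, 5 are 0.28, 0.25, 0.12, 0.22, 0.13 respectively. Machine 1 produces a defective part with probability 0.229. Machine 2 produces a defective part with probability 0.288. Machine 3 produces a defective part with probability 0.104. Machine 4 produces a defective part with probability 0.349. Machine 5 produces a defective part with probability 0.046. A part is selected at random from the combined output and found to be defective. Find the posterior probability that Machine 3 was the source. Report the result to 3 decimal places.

Posterior probability ≈ 0.054

Tabulate prior·likelihood by source: [1] prior 0.28, lik 0.229, product 0.06412; [2] prior 0.25, lik 0.288, product 0.07200; [3] prior 0.12, lik 0.104, product 0.01248; [4] prior 0.22, lik 0.349, product 0.07678; [5] prior 0.13, lik 0.046, product 0.005980.
Normalizing constant = 0.23136; the posterior for Machine 3 is its product over the sum, 0.01248/0.23136 = 0.054.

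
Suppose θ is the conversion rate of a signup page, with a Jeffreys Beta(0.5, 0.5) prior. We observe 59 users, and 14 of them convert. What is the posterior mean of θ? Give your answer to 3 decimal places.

Observing 14 successes and 45 failures updates Beta(0.5, 0.5) by adding the success and failure counts to the two shape parameters: α = 0.5+14 = 14.5, β = 0.5+45 = 45.5.
E[θ | data] = 14.5/(14.5+45.5) = 0.242.

Posterior mean ≈ 0.242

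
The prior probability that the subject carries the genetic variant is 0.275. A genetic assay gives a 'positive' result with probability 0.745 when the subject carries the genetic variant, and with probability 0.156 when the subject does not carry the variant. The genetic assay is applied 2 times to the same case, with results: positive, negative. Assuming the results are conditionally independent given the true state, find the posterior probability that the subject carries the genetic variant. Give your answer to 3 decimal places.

Let H be the event that the subject carries the genetic variant; start with P(H) = 0.275. P('positive'|H) = 0.745, P('positive'|¬H) = 0.156.
Update on result 1 ('positive'): P(H) ← 0.745·0.2750 / (0.745·0.2750 + 0.156·0.7250) = 0.20488/0.31798 = 0.6443.
Update on result 2 ('negative'): P(H) ← 0.255·0.6443 / (0.255·0.6443 + 0.844·0.3557) = 0.16430/0.46450 = 0.3537.

Posterior P(H) ≈ 0.354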